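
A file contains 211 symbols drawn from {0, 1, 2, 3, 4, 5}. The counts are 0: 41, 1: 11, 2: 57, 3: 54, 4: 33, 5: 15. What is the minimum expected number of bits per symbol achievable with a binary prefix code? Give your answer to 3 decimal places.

2.403 bits/symbol

Probabilities are the counts divided by 211.
Repeatedly combine the two least-probable nodes; the expected code length is the sum of the merged weights.
merge 11/211 + 15/211 → 26/211
merge 26/211 + 33/211 → 59/211
merge 41/211 + 54/211 → 95/211
merge 57/211 + 59/211 → 116/211
merge 95/211 + 116/211 → 1
L = 26/211 + 59/211 + 95/211 + 116/211 + 1 = 507/211 ≈ 2.403 bits/symbol.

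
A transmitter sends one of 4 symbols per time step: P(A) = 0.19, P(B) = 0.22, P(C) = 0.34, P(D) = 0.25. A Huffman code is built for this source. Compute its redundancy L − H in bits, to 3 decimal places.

Entropy H = −Σ p log₂ p ≈ 1.9650 bits.
Huffman merges: 19/100+11/50→41/100; 1/4+17/50→59/100; 41/100+59/100→1. L = 2 ≈ 2.0000.
L − H = 2.0000 − 1.9650 = 0.035 bits.

0.035 bits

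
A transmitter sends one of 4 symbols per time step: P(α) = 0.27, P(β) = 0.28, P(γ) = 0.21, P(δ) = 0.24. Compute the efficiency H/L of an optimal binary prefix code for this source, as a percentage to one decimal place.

Entropy H = −Σ p log₂ p ≈ 1.9912 bits.
Huffman merges: 21/100+6/25→9/20; 27/100+7/25→11/20; 9/20+11/20→1. L = 2 ≈ 2.0000.
Efficiency = H/L = 1.9912/2.0000 = 99.6%.

99.6%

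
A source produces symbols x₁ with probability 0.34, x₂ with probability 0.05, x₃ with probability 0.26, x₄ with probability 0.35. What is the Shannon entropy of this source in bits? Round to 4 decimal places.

1.7807 bits

H = −Σ pᵢ log₂ pᵢ.
−0.34·log₂(0.34) = 0.5292
−0.05·log₂(0.05) = 0.2161
−0.26·log₂(0.26) = 0.5053
−0.35·log₂(0.35) = 0.5301
Sum ≈ 1.7807 → 1.7807 bits.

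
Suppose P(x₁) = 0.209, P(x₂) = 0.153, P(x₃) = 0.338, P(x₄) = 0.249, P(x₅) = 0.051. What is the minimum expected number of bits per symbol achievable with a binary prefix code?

2.204 bits/symbol

Repeatedly combine the two least-probable nodes; the expected code length is the sum of the merged weights.
merge 51/1000 + 153/1000 → 51/250
merge 51/250 + 209/1000 → 413/1000
merge 249/1000 + 169/500 → 587/1000
merge 413/1000 + 587/1000 → 1
L = 51/250 + 413/1000 + 587/1000 + 1 = 551/250 = 2.204 bits/symbol.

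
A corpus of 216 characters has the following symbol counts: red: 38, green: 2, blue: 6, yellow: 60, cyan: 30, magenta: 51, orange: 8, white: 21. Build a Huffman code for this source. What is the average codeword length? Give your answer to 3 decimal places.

Probabilities are the counts divided by 216.
Repeatedly combine the two least-probable nodes; the expected code length is the sum of the merged weights.
merge 1/108 + 1/36 → 1/27
merge 1/27 + 1/27 → 2/27
merge 2/27 + 7/72 → 37/216
merge 5/36 + 37/216 → 67/216
merge 19/108 + 17/72 → 89/216
merge 5/18 + 67/216 → 127/216
merge 89/216 + 127/216 → 1
L = 1/27 + 2/27 + 37/216 + 67/216 + 89/216 + 127/216 + 1 = 70/27 ≈ 2.593 bits/symbol.

2.593 bits/symbol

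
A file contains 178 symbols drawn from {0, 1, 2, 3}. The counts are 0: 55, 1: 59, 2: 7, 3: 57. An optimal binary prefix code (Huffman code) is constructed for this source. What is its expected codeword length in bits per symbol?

2 bits/symbol

Probabilities are the counts divided by 178.
Repeatedly combine the two least-probable nodes; the expected code length is the sum of the merged weights.
merge 7/178 + 55/178 → 31/89
merge 57/178 + 59/178 → 58/89
merge 31/89 + 58/89 → 1
L = 31/89 + 58/89 + 1 = 2 bits/symbol.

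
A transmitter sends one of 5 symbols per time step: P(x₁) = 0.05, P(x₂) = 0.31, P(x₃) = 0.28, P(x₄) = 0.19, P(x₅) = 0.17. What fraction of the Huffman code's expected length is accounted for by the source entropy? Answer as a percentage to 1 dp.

Entropy H = −Σ p log₂ p ≈ 2.1439 bits.
Huffman merges: 1/20+17/100→11/50; 19/100+11/50→41/100; 7/25+31/100→59/100; 41/100+59/100→1. L = 111/50 ≈ 2.2200.
Efficiency = H/L = 2.1439/2.2200 = 96.6%.

96.6%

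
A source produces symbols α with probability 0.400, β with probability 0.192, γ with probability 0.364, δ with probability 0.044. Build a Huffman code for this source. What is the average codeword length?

1.836 bits/symbol

Repeatedly combine the two least-probable nodes; the expected code length is the sum of the merged weights.
merge 11/250 + 24/125 → 59/250
merge 59/250 + 91/250 → 3/5
merge 2/5 + 3/5 → 1
L = 59/250 + 3/5 + 1 = 459/250 = 1.836 bits/symbol.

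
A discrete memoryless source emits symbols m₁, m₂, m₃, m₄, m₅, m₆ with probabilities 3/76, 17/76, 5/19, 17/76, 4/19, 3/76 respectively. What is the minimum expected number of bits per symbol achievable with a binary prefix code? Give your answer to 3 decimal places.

Repeatedly combine the two least-probable nodes; the expected code length is the sum of the merged weights.
merge 3/76 + 3/76 → 3/38
merge 3/38 + 4/19 → 11/38
merge 17/76 + 17/76 → 17/38
merge 5/19 + 11/38 → 21/38
merge 17/38 + 21/38 → 1
L = 3/38 + 11/38 + 17/38 + 21/38 + 1 = 45/19 ≈ 2.368 bits/symbol.

2.368 bits/symbol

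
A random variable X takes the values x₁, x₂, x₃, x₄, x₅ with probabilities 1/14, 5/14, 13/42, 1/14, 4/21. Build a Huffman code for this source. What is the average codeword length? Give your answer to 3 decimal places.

2.119 bits/symbol

Repeatedly combine the two least-probable nodes; the expected code length is the sum of the merged weights.
merge 1/14 + 1/14 → 1/7
merge 1/7 + 4/21 → 1/3
merge 13/42 + 1/3 → 9/14
merge 5/14 + 9/14 → 1
L = 1/7 + 1/3 + 9/14 + 1 = 89/42 ≈ 2.119 bits/symbol.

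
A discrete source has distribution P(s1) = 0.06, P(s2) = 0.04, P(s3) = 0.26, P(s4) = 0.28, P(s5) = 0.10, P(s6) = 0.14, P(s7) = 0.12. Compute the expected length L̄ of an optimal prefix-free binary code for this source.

2.56 bits/symbol

Repeatedly combine the two least-probable nodes; the expected code length is the sum of the merged weights.
merge 1/25 + 3/50 → 1/10
merge 1/10 + 1/10 → 1/5
merge 3/25 + 7/50 → 13/50
merge 1/5 + 13/50 → 23/50
merge 13/50 + 7/25 → 27/50
merge 23/50 + 27/50 → 1
L = 1/10 + 1/5 + 13/50 + 23/50 + 27/50 + 1 = 64/25 = 2.56 bits/symbol.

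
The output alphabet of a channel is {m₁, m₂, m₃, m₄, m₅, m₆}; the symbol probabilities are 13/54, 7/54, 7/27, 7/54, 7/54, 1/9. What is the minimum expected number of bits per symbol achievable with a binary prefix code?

Repeatedly combine the two least-probable nodes; the expected code length is the sum of the merged weights.
merge 1/9 + 7/54 → 13/54
merge 7/54 + 7/54 → 7/27
merge 13/54 + 13/54 → 13/27
merge 7/27 + 7/27 → 14/27
merge 13/27 + 14/27 → 1
L = 13/54 + 7/27 + 13/27 + 14/27 + 1 = 5/2 = 2.5 bits/symbol.

2.5 bits/symbol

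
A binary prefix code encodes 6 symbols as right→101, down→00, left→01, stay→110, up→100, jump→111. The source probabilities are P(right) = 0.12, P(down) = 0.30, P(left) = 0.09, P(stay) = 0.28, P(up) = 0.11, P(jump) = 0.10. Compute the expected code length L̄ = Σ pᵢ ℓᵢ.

L̄ = Σ pᵢ·ℓᵢ = 0.12·3 + 0.30·2 + 0.09·2 + 0.28·3 + 0.11·3 + 0.10·3 = 2.61 bits/symbol.

2.61 bits/symbol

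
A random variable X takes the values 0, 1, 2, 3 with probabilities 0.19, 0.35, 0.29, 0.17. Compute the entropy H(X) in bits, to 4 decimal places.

1.9378 bits

H = −Σ pᵢ log₂ pᵢ.
−0.19·log₂(0.19) = 0.4552
−0.35·log₂(0.35) = 0.5301
−0.29·log₂(0.29) = 0.5179
−0.17·log₂(0.17) = 0.4346
Sum ≈ 1.9378 → 1.9378 bits.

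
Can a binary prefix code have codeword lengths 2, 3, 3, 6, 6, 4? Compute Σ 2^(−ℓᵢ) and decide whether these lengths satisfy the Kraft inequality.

0.59375; yes

With common denominator 2^6 = 64: Σ 2^(−ℓᵢ) = 16/64 + 8/64 + 8/64 + 1/64 + 1/64 + 4/64 = 38/64 = 0.59375.
Kraft's inequality requires Σ ≤ 1; here Σ = 0.59375 ≤ 1, so such a prefix code exists.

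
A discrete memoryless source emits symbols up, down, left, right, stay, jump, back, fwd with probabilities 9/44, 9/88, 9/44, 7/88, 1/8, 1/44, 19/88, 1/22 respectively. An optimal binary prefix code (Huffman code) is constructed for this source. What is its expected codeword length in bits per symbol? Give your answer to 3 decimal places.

Repeatedly combine the two least-probable nodes; the expected code length is the sum of the merged weights.
merge 1/44 + 1/22 → 3/44
merge 3/44 + 7/88 → 13/88
merge 9/88 + 1/8 → 5/22
merge 13/88 + 9/44 → 31/88
merge 9/44 + 19/88 → 37/88
merge 5/22 + 31/88 → 51/88
merge 37/88 + 51/88 → 1
L = 3/44 + 13/88 + 5/22 + 31/88 + 37/88 + 51/88 + 1 = 123/44 ≈ 2.795 bits/symbol.

2.795 bits/symbol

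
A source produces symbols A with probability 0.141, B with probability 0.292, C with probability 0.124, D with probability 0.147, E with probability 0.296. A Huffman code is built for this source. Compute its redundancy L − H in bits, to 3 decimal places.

0.048 bits

Entropy H = −Σ p log₂ p ≈ 2.2170 bits.
Huffman merges: 31/250+141/1000→53/200; 147/1000+53/200→103/250; 73/250+37/125→147/250; 103/250+147/250→1. L = 453/200 ≈ 2.2650.
L − H = 2.2650 − 2.2170 = 0.048 bits.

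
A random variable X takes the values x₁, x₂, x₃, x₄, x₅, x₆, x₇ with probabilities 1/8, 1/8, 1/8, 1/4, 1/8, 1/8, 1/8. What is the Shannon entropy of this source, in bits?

2.75 bits

Each probability is a power of 1/2, so log₂(1/p) is an integer.
H = Σ p·log₂(1/p) = 1/8·3 + 1/8·3 + 1/8·3 + 1/4·2 + 1/8·3 + 1/8·3 + 1/8·3 = 2.75 bits.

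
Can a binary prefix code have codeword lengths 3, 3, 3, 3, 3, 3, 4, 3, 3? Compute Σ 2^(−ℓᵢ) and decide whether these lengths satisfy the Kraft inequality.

With common denominator 2^4 = 16: Σ 2^(−ℓᵢ) = 2/16 + 2/16 + 2/16 + 2/16 + 2/16 + 2/16 + 1/16 + 2/16 + 2/16 = 17/16 = 1.0625.
Kraft's inequality requires Σ ≤ 1; here Σ = 1.0625 > 1, so no such prefix code exists.

1.0625; no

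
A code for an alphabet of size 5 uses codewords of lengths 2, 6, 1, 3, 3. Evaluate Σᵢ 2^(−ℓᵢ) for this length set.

With common denominator 2^6 = 64: Σ 2^(−ℓᵢ) = 16/64 + 1/64 + 32/64 + 8/64 + 8/64 = 65/64 = 1.015625.

1.015625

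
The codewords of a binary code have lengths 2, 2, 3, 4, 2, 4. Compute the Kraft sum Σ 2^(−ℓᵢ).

With common denominator 2^4 = 16: Σ 2^(−ℓᵢ) = 4/16 + 4/16 + 2/16 + 1/16 + 4/16 + 1/16 = 16/16 = 1.

1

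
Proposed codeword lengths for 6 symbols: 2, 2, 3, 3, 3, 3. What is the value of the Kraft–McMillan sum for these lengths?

With common denominator 2^3 = 8: Σ 2^(−ℓᵢ) = 2/8 + 2/8 + 1/8 + 1/8 + 1/8 + 1/8 = 8/8 = 1.

1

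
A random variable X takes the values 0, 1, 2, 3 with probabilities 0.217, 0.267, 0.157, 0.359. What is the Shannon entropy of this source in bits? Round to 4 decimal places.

H = −Σ pᵢ log₂ pᵢ.
−0.217·log₂(0.217) = 0.4783
−0.267·log₂(0.267) = 0.5087
−0.157·log₂(0.157) = 0.4194
−0.359·log₂(0.359) = 0.5306
Sum ≈ 1.9369 → 1.9369 bits.

1.9369 bits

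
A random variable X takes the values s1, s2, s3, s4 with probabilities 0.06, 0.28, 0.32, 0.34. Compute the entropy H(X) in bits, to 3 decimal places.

H = −Σ pᵢ log₂ pᵢ.
−0.06·log₂(0.06) = 0.2435
−0.28·log₂(0.28) = 0.5142
−0.32·log₂(0.32) = 0.5260
−0.34·log₂(0.34) = 0.5292
Sum ≈ 1.8130 → 1.813 bits.

1.813 bits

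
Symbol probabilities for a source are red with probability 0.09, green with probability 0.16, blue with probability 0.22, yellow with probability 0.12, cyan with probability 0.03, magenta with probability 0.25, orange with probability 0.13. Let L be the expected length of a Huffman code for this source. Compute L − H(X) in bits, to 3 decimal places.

Entropy H = −Σ p log₂ p ≈ 2.6177 bits.
Huffman merges: 3/100+9/100→3/25; 3/25+3/25→6/25; 13/100+4/25→29/100; 11/50+6/25→23/50; 1/4+29/100→27/50; 23/50+27/50→1. L = 53/20 ≈ 2.6500.
L − H = 2.6500 − 2.6177 = 0.032 bits.

0.032 bits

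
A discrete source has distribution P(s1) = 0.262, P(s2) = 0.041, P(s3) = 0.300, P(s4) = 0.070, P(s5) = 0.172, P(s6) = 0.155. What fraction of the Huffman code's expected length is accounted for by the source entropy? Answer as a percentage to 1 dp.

Entropy H = −Σ p log₂ p ≈ 2.3386 bits.
Huffman merges: 41/1000+7/100→111/1000; 111/1000+31/200→133/500; 43/250+131/500→217/500; 133/500+3/10→283/500; 217/500+283/500→1. L = 2377/1000 ≈ 2.3770.
Efficiency = H/L = 2.3386/2.3770 = 98.4%.

98.4%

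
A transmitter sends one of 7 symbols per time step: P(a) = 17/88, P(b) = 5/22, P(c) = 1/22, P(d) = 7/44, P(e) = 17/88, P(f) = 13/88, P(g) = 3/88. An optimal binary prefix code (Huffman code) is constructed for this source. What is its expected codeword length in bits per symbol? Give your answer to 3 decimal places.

Repeatedly combine the two least-probable nodes; the expected code length is the sum of the merged weights.
merge 3/88 + 1/22 → 7/88
merge 7/88 + 13/88 → 5/22
merge 7/44 + 17/88 → 31/88
merge 17/88 + 5/22 → 37/88
merge 5/22 + 31/88 → 51/88
merge 37/88 + 51/88 → 1
L = 7/88 + 5/22 + 31/88 + 37/88 + 51/88 + 1 = 117/44 ≈ 2.659 bits/symbol.

2.659 bits/symbol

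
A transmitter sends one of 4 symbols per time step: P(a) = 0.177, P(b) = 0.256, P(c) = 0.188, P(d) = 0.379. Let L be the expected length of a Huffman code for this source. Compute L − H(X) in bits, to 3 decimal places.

0.057 bits

Entropy H = −Σ p log₂ p ≈ 1.9292 bits.
Huffman merges: 177/1000+47/250→73/200; 32/125+73/200→621/1000; 379/1000+621/1000→1. L = 993/500 ≈ 1.9860.
L − H = 1.9860 − 1.9292 = 0.057 bits.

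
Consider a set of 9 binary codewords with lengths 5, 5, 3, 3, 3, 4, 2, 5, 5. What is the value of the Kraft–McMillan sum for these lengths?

0.8125

With common denominator 2^5 = 32: Σ 2^(−ℓᵢ) = 1/32 + 1/32 + 4/32 + 4/32 + 4/32 + 2/32 + 8/32 + 1/32 + 1/32 = 26/32 = 0.8125.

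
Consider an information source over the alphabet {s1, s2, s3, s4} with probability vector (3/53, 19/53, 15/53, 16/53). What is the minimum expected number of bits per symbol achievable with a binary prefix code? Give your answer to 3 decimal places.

1.981 bits/symbol

Repeatedly combine the two least-probable nodes; the expected code length is the sum of the merged weights.
merge 3/53 + 15/53 → 18/53
merge 16/53 + 18/53 → 34/53
merge 19/53 + 34/53 → 1
L = 18/53 + 34/53 + 1 = 105/53 ≈ 1.981 bits/symbol.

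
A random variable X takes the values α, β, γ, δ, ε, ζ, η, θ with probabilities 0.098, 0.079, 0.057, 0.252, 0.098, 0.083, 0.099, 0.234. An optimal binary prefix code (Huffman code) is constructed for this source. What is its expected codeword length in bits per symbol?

2.831 bits/symbol

Repeatedly combine the two least-probable nodes; the expected code length is the sum of the merged weights.
merge 57/1000 + 79/1000 → 17/125
merge 83/1000 + 49/500 → 181/1000
merge 49/500 + 99/1000 → 197/1000
merge 17/125 + 181/1000 → 317/1000
merge 197/1000 + 117/500 → 431/1000
merge 63/250 + 317/1000 → 569/1000
merge 431/1000 + 569/1000 → 1
L = 17/125 + 181/1000 + 197/1000 + 317/1000 + 431/1000 + 569/1000 + 1 = 2831/1000 = 2.831 bits/symbol.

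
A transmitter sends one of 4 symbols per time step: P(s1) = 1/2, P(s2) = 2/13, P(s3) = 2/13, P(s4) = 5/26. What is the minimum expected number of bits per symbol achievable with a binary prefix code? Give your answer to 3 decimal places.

Repeatedly combine the two least-probable nodes; the expected code length is the sum of the merged weights.
merge 2/13 + 2/13 → 4/13
merge 5/26 + 4/13 → 1/2
merge 1/2 + 1/2 → 1
L = 4/13 + 1/2 + 1 = 47/26 ≈ 1.808 bits/symbol.

1.808 bits/symbol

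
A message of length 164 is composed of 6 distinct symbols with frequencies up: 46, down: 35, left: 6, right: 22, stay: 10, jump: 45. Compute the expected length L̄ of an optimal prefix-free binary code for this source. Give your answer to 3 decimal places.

Probabilities are the counts divided by 164.
Repeatedly combine the two least-probable nodes; the expected code length is the sum of the merged weights.
merge 3/82 + 5/82 → 4/41
merge 4/41 + 11/82 → 19/82
merge 35/164 + 19/82 → 73/164
merge 45/164 + 23/82 → 91/164
merge 73/164 + 91/164 → 1
L = 4/41 + 19/82 + 73/164 + 91/164 + 1 = 191/82 ≈ 2.329 bits/symbol.

2.329 bits/symbol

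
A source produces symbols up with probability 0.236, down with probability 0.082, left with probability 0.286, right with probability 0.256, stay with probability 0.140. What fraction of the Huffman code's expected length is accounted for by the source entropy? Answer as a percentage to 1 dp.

99.2%

Entropy H = −Σ p log₂ p ≈ 2.2043 bits.
Huffman merges: 41/500+7/50→111/500; 111/500+59/250→229/500; 32/125+143/500→271/500; 229/500+271/500→1. L = 1111/500 ≈ 2.2220.
Efficiency = H/L = 2.2043/2.2220 = 99.2%.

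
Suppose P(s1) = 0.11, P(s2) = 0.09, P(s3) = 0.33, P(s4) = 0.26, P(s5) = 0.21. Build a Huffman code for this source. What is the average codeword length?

2.2 bits/symbol

Repeatedly combine the two least-probable nodes; the expected code length is the sum of the merged weights.
merge 9/100 + 11/100 → 1/5
merge 1/5 + 21/100 → 41/100
merge 13/50 + 33/100 → 59/100
merge 41/100 + 59/100 → 1
L = 1/5 + 41/100 + 59/100 + 1 = 11/5 = 2.2 bits/symbol.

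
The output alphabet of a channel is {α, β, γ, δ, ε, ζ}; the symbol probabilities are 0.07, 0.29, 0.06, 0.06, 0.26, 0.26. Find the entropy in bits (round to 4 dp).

H = −Σ pᵢ log₂ pᵢ.
−0.07·log₂(0.07) = 0.2686
−0.29·log₂(0.29) = 0.5179
−0.06·log₂(0.06) = 0.2435
−0.06·log₂(0.06) = 0.2435
−0.26·log₂(0.26) = 0.5053
−0.26·log₂(0.26) = 0.5053
Sum ≈ 2.2841 → 2.2841 bits.

2.2841 bits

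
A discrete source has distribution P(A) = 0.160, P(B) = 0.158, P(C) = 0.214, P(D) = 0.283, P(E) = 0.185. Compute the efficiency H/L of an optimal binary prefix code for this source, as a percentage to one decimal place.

Entropy H = −Σ p log₂ p ≈ 2.2854 bits.
Huffman merges: 79/500+4/25→159/500; 37/200+107/500→399/1000; 283/1000+159/500→601/1000; 399/1000+601/1000→1. L = 1159/500 ≈ 2.3180.
Efficiency = H/L = 2.2854/2.3180 = 98.6%.

98.6%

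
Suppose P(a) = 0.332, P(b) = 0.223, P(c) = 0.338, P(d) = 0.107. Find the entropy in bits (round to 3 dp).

H = −Σ pᵢ log₂ pᵢ.
−0.332·log₂(0.332) = 0.5281
−0.223·log₂(0.223) = 0.4828
−0.338·log₂(0.338) = 0.5289
−0.107·log₂(0.107) = 0.3450
Sum ≈ 1.8848 → 1.885 bits.

1.885 bits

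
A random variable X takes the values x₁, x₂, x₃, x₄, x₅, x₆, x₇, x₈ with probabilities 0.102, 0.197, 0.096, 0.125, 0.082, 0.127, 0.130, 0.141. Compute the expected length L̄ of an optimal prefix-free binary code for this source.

Repeatedly combine the two least-probable nodes; the expected code length is the sum of the merged weights.
merge 41/500 + 12/125 → 89/500
merge 51/500 + 1/8 → 227/1000
merge 127/1000 + 13/100 → 257/1000
merge 141/1000 + 89/500 → 319/1000
merge 197/1000 + 227/1000 → 53/125
merge 257/1000 + 319/1000 → 72/125
merge 53/125 + 72/125 → 1
L = 89/500 + 227/1000 + 257/1000 + 319/1000 + 53/125 + 72/125 + 1 = 2981/1000 = 2.981 bits/symbol.

2.981 bits/symbol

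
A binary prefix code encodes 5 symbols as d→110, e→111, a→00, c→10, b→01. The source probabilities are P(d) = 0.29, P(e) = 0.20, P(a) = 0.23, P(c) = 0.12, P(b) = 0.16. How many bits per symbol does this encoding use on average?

2.49 bits/symbol

L̄ = Σ pᵢ·ℓᵢ = 0.29·3 + 0.20·3 + 0.23·2 + 0.12·2 + 0.16·2 = 2.49 bits/symbol.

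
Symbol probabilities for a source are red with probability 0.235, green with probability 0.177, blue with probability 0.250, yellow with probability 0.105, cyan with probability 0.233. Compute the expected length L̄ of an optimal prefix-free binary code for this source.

Repeatedly combine the two least-probable nodes; the expected code length is the sum of the merged weights.
merge 21/200 + 177/1000 → 141/500
merge 233/1000 + 47/200 → 117/250
merge 1/4 + 141/500 → 133/250
merge 117/250 + 133/250 → 1
L = 141/500 + 117/250 + 133/250 + 1 = 1141/500 = 2.282 bits/symbol.

2.282 bits/symbol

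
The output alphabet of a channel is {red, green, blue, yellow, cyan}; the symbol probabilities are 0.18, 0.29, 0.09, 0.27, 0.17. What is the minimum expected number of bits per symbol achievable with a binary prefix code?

Repeatedly combine the two least-probable nodes; the expected code length is the sum of the merged weights.
merge 9/100 + 17/100 → 13/50
merge 9/50 + 13/50 → 11/25
merge 27/100 + 29/100 → 14/25
merge 11/25 + 14/25 → 1
L = 13/50 + 11/25 + 14/25 + 1 = 113/50 = 2.26 bits/symbol.

2.26 bits/symbol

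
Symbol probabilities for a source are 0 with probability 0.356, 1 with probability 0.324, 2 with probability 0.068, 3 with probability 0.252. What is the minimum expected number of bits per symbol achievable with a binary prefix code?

1.964 bits/symbol

Repeatedly combine the two least-probable nodes; the expected code length is the sum of the merged weights.
merge 17/250 + 63/250 → 8/25
merge 8/25 + 81/250 → 161/250
merge 89/250 + 161/250 → 1
L = 8/25 + 161/250 + 1 = 491/250 = 1.964 bits/symbol.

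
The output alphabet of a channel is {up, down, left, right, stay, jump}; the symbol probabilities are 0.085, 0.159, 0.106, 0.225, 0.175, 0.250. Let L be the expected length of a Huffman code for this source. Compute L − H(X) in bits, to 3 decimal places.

0.033 bits

Entropy H = −Σ p log₂ p ≈ 2.4916 bits.
Huffman merges: 17/200+53/500→191/1000; 159/1000+7/40→167/500; 191/1000+9/40→52/125; 1/4+167/500→73/125; 52/125+73/125→1. L = 101/40 ≈ 2.5250.
L − H = 2.5250 − 2.4916 = 0.033 bits.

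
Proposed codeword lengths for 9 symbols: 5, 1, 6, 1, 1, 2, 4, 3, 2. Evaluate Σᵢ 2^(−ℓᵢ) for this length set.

2.234375

With common denominator 2^6 = 64: Σ 2^(−ℓᵢ) = 2/64 + 32/64 + 1/64 + 32/64 + 32/64 + 16/64 + 4/64 + 8/64 + 16/64 = 143/64 = 2.234375.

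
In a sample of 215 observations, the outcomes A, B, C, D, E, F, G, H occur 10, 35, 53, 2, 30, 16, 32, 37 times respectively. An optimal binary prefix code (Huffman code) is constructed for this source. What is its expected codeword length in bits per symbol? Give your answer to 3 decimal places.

2.767 bits/symbol

Probabilities are the counts divided by 215.
Repeatedly combine the two least-probable nodes; the expected code length is the sum of the merged weights.
merge 2/215 + 2/43 → 12/215
merge 12/215 + 16/215 → 28/215
merge 28/215 + 6/43 → 58/215
merge 32/215 + 7/43 → 67/215
merge 37/215 + 53/215 → 18/43
merge 58/215 + 67/215 → 25/43
merge 18/43 + 25/43 → 1
L = 12/215 + 28/215 + 58/215 + 67/215 + 18/43 + 25/43 + 1 = 119/43 ≈ 2.767 bits/symbol.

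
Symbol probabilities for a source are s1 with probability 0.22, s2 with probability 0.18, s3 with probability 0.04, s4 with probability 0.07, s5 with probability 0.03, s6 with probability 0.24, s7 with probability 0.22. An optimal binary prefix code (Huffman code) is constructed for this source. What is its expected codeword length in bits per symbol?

2.53 bits/symbol

Repeatedly combine the two least-probable nodes; the expected code length is the sum of the merged weights.
merge 3/100 + 1/25 → 7/100
merge 7/100 + 7/100 → 7/50
merge 7/50 + 9/50 → 8/25
merge 11/50 + 11/50 → 11/25
merge 6/25 + 8/25 → 14/25
merge 11/25 + 14/25 → 1
L = 7/100 + 7/50 + 8/25 + 11/25 + 14/25 + 1 = 253/100 = 2.53 bits/symbol.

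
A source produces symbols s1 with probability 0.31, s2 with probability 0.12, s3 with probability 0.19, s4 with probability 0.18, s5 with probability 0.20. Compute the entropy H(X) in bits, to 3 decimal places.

H = −Σ pᵢ log₂ pᵢ.
−0.31·log₂(0.31) = 0.5238
−0.12·log₂(0.12) = 0.3671
−0.19·log₂(0.19) = 0.4552
−0.18·log₂(0.18) = 0.4453
−0.20·log₂(0.20) = 0.4644
Sum ≈ 2.2558 → 2.256 bits.

2.256 bits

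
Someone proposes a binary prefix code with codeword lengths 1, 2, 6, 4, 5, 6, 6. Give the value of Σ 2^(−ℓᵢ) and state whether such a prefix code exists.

0.890625; yes

With common denominator 2^6 = 64: Σ 2^(−ℓᵢ) = 32/64 + 16/64 + 1/64 + 4/64 + 2/64 + 1/64 + 1/64 = 57/64 = 0.890625.
Kraft's inequality requires Σ ≤ 1; here Σ = 0.890625 ≤ 1, so such a prefix code exists.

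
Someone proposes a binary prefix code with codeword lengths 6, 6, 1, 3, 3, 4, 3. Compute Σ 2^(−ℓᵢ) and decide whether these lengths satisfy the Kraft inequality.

With common denominator 2^6 = 64: Σ 2^(−ℓᵢ) = 1/64 + 1/64 + 32/64 + 8/64 + 8/64 + 4/64 + 8/64 = 62/64 = 0.96875.
Kraft's inequality requires Σ ≤ 1; here Σ = 0.96875 ≤ 1, so such a prefix code exists.

0.96875; yes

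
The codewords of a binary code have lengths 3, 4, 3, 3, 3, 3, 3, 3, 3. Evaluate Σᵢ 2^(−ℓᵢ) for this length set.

1.0625

With common denominator 2^4 = 16: Σ 2^(−ℓᵢ) = 2/16 + 1/16 + 2/16 + 2/16 + 2/16 + 2/16 + 2/16 + 2/16 + 2/16 = 17/16 = 1.0625.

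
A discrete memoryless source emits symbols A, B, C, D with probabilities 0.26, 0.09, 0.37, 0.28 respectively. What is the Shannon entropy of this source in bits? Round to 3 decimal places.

H = −Σ pᵢ log₂ pᵢ.
−0.26·log₂(0.26) = 0.5053
−0.09·log₂(0.09) = 0.3127
−0.37·log₂(0.37) = 0.5307
−0.28·log₂(0.28) = 0.5142
Sum ≈ 1.8629 → 1.863 bits.

1.863 bits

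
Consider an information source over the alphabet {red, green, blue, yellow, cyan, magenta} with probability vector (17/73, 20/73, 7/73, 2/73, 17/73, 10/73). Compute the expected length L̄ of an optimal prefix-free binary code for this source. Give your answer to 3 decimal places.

2.384 bits/symbol

Repeatedly combine the two least-probable nodes; the expected code length is the sum of the merged weights.
merge 2/73 + 7/73 → 9/73
merge 9/73 + 10/73 → 19/73
merge 17/73 + 17/73 → 34/73
merge 19/73 + 20/73 → 39/73
merge 34/73 + 39/73 → 1
L = 9/73 + 19/73 + 34/73 + 39/73 + 1 = 174/73 ≈ 2.384 bits/symbol.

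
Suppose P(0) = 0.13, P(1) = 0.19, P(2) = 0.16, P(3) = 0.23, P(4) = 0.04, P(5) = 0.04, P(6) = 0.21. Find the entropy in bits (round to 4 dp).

H = −Σ pᵢ log₂ pᵢ.
−0.13·log₂(0.13) = 0.3826
−0.19·log₂(0.19) = 0.4552
−0.16·log₂(0.16) = 0.4230
−0.23·log₂(0.23) = 0.4877
−0.04·log₂(0.04) = 0.1858
−0.04·log₂(0.04) = 0.1858
−0.21·log₂(0.21) = 0.4728
Sum ≈ 2.5929 → 2.5929 bits.

2.5929 bits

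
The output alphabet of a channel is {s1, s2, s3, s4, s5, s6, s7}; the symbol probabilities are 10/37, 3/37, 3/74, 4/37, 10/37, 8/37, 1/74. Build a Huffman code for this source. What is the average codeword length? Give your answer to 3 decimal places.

Repeatedly combine the two least-probable nodes; the expected code length is the sum of the merged weights.
merge 1/74 + 3/74 → 2/37
merge 2/37 + 3/37 → 5/37
merge 4/37 + 5/37 → 9/37
merge 8/37 + 9/37 → 17/37
merge 10/37 + 10/37 → 20/37
merge 17/37 + 20/37 → 1
L = 2/37 + 5/37 + 9/37 + 17/37 + 20/37 + 1 = 90/37 ≈ 2.432 bits/symbol.

2.432 bits/symbol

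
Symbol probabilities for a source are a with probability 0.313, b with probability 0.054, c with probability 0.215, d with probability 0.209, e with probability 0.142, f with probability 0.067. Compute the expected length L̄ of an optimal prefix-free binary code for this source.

2.384 bits/symbol

Repeatedly combine the two least-probable nodes; the expected code length is the sum of the merged weights.
merge 27/500 + 67/1000 → 121/1000
merge 121/1000 + 71/500 → 263/1000
merge 209/1000 + 43/200 → 53/125
merge 263/1000 + 313/1000 → 72/125
merge 53/125 + 72/125 → 1
L = 121/1000 + 263/1000 + 53/125 + 72/125 + 1 = 298/125 = 2.384 bits/symbol.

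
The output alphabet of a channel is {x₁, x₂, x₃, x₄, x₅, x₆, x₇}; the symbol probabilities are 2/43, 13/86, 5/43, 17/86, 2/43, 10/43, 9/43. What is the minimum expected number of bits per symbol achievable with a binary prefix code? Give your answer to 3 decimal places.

2.651 bits/symbol

Repeatedly combine the two least-probable nodes; the expected code length is the sum of the merged weights.
merge 2/43 + 2/43 → 4/43
merge 4/43 + 5/43 → 9/43
merge 13/86 + 17/86 → 15/43
merge 9/43 + 9/43 → 18/43
merge 10/43 + 15/43 → 25/43
merge 18/43 + 25/43 → 1
L = 4/43 + 9/43 + 15/43 + 18/43 + 25/43 + 1 = 114/43 ≈ 2.651 bits/symbol.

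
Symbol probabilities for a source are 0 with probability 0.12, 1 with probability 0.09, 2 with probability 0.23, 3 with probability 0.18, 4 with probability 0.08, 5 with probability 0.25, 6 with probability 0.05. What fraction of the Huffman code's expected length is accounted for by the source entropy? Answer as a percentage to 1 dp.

Entropy H = −Σ p log₂ p ≈ 2.6203 bits.
Huffman merges: 1/20+2/25→13/100; 9/100+3/25→21/100; 13/100+9/50→31/100; 21/100+23/100→11/25; 1/4+31/100→14/25; 11/25+14/25→1. L = 53/20 ≈ 2.6500.
Efficiency = H/L = 2.6203/2.6500 = 98.9%.

98.9%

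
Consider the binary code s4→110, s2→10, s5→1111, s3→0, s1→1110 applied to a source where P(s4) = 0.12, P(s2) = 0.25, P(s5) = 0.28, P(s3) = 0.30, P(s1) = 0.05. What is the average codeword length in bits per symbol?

L̄ = Σ pᵢ·ℓᵢ = 0.12·3 + 0.25·2 + 0.28·4 + 0.30·1 + 0.05·4 = 2.48 bits/symbol.

2.48 bits/symbol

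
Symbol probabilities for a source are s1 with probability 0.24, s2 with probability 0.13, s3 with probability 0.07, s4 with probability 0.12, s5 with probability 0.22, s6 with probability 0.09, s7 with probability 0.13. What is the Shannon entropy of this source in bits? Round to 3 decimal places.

H = −Σ pᵢ log₂ pᵢ.
−0.24·log₂(0.24) = 0.4941
−0.13·log₂(0.13) = 0.3826
−0.07·log₂(0.07) = 0.2686
−0.12·log₂(0.12) = 0.3671
−0.22·log₂(0.22) = 0.4806
−0.09·log₂(0.09) = 0.3127
−0.13·log₂(0.13) = 0.3826
Sum ≈ 2.6883 → 2.688 bits.

2.688 bits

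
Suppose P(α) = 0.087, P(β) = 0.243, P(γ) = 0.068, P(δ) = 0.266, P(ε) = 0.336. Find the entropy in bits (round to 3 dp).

2.103 bits

H = −Σ pᵢ log₂ pᵢ.
−0.087·log₂(0.087) = 0.3065
−0.243·log₂(0.243) = 0.4960
−0.068·log₂(0.068) = 0.2637
−0.266·log₂(0.266) = 0.5082
−0.336·log₂(0.336) = 0.5287
Sum ≈ 2.1030 → 2.103 bits.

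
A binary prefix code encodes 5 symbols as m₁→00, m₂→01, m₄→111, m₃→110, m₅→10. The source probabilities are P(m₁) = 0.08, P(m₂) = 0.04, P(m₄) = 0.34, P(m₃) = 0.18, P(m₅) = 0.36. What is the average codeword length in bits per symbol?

2.52 bits/symbol

L̄ = Σ pᵢ·ℓᵢ = 0.08·2 + 0.04·2 + 0.34·3 + 0.18·3 + 0.36·2 = 2.52 bits/symbol.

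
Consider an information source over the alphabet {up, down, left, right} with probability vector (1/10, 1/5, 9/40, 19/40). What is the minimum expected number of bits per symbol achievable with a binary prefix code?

1.825 bits/symbol

Repeatedly combine the two least-probable nodes; the expected code length is the sum of the merged weights.
merge 1/10 + 1/5 → 3/10
merge 9/40 + 3/10 → 21/40
merge 19/40 + 21/40 → 1
L = 3/10 + 21/40 + 1 = 73/40 = 1.825 bits/symbol.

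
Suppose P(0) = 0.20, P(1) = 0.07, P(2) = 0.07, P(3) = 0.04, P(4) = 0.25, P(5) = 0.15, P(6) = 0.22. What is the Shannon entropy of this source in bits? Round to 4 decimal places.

2.5784 bits

H = −Σ pᵢ log₂ pᵢ.
−0.20·log₂(0.20) = 0.4644
−0.07·log₂(0.07) = 0.2686
−0.07·log₂(0.07) = 0.2686
−0.04·log₂(0.04) = 0.1858
−0.25·log₂(0.25) = 0.5000
−0.15·log₂(0.15) = 0.4105
−0.22·log₂(0.22) = 0.4806
Sum ≈ 2.5784 → 2.5784 bits.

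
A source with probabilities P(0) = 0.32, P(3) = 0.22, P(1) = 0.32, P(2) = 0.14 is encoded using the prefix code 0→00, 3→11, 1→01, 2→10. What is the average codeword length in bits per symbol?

L̄ = Σ pᵢ·ℓᵢ = 0.32·2 + 0.22·2 + 0.32·2 + 0.14·2 = 2 bits/symbol.

2 bits/symbol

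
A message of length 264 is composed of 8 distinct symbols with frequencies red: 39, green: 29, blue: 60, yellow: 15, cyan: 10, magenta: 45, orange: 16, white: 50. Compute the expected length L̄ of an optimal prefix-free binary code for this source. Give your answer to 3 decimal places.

2.833 bits/symbol

Probabilities are the counts divided by 264.
Repeatedly combine the two least-probable nodes; the expected code length is the sum of the merged weights.
merge 5/132 + 5/88 → 25/264
merge 2/33 + 25/264 → 41/264
merge 29/264 + 13/88 → 17/66
merge 41/264 + 15/88 → 43/132
merge 25/132 + 5/22 → 5/12
merge 17/66 + 43/132 → 7/12
merge 5/12 + 7/12 → 1
L = 25/264 + 41/264 + 17/66 + 43/132 + 5/12 + 7/12 + 1 = 17/6 ≈ 2.833 bits/symbol.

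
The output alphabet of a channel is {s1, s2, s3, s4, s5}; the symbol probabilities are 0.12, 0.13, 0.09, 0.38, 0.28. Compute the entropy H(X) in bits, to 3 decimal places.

2.107 bits

H = −Σ pᵢ log₂ pᵢ.
−0.12·log₂(0.12) = 0.3671
−0.13·log₂(0.13) = 0.3826
−0.09·log₂(0.09) = 0.3127
−0.38·log₂(0.38) = 0.5305
−0.28·log₂(0.28) = 0.5142
Sum ≈ 2.1070 → 2.107 bits.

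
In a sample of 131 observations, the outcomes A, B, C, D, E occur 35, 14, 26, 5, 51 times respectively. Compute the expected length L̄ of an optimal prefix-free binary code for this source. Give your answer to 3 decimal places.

Probabilities are the counts divided by 131.
Repeatedly combine the two least-probable nodes; the expected code length is the sum of the merged weights.
merge 5/131 + 14/131 → 19/131
merge 19/131 + 26/131 → 45/131
merge 35/131 + 45/131 → 80/131
merge 51/131 + 80/131 → 1
L = 19/131 + 45/131 + 80/131 + 1 = 275/131 ≈ 2.099 bits/symbol.

2.099 bits/symbol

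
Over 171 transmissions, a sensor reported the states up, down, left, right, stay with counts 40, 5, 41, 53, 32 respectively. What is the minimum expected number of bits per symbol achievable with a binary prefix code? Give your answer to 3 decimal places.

2.216 bits/symbol

Probabilities are the counts divided by 171.
Repeatedly combine the two least-probable nodes; the expected code length is the sum of the merged weights.
merge 5/171 + 32/171 → 37/171
merge 37/171 + 40/171 → 77/171
merge 41/171 + 53/171 → 94/171
merge 77/171 + 94/171 → 1
L = 37/171 + 77/171 + 94/171 + 1 = 379/171 ≈ 2.216 bits/symbol.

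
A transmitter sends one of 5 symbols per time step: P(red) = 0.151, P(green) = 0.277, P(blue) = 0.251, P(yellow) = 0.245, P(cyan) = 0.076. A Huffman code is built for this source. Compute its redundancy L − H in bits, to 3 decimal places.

0.022 bits

Entropy H = −Σ p log₂ p ≈ 2.2051 bits.
Huffman merges: 19/250+151/1000→227/1000; 227/1000+49/200→59/125; 251/1000+277/1000→66/125; 59/125+66/125→1. L = 2227/1000 ≈ 2.2270.
L − H = 2.2270 − 2.2051 = 0.022 bits.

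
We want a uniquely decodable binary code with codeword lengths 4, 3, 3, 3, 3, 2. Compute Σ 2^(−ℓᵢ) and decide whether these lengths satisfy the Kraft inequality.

With common denominator 2^4 = 16: Σ 2^(−ℓᵢ) = 1/16 + 2/16 + 2/16 + 2/16 + 2/16 + 4/16 = 13/16 = 0.8125.
Kraft's inequality requires Σ ≤ 1; here Σ = 0.8125 ≤ 1, so such a prefix code exists.

0.8125; yes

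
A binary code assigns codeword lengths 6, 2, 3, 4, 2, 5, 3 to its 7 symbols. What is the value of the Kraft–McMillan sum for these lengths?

With common denominator 2^6 = 64: Σ 2^(−ℓᵢ) = 1/64 + 16/64 + 8/64 + 4/64 + 16/64 + 2/64 + 8/64 = 55/64 = 0.859375.

0.859375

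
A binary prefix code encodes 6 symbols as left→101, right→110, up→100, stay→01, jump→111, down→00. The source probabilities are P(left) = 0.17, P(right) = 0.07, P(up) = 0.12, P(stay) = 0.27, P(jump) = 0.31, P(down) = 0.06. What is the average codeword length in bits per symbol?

2.67 bits/symbol

L̄ = Σ pᵢ·ℓᵢ = 0.17·3 + 0.07·3 + 0.12·3 + 0.27·2 + 0.31·3 + 0.06·2 = 2.67 bits/symbol.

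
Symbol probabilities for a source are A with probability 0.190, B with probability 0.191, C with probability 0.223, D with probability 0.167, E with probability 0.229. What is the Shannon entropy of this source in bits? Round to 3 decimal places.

H = −Σ pᵢ log₂ pᵢ.
−0.190·log₂(0.190) = 0.4552
−0.191·log₂(0.191) = 0.4562
−0.223·log₂(0.223) = 0.4828
−0.167·log₂(0.167) = 0.4312
−0.229·log₂(0.229) = 0.4870
Sum ≈ 2.3124 → 2.312 bits.

2.312 bits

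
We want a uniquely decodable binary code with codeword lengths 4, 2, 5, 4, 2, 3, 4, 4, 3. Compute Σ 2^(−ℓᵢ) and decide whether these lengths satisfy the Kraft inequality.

1.03125; no

With common denominator 2^5 = 32: Σ 2^(−ℓᵢ) = 2/32 + 8/32 + 1/32 + 2/32 + 8/32 + 4/32 + 2/32 + 2/32 + 4/32 = 33/32 = 1.03125.
Kraft's inequality requires Σ ≤ 1; here Σ = 1.03125 > 1, so no such prefix code exists.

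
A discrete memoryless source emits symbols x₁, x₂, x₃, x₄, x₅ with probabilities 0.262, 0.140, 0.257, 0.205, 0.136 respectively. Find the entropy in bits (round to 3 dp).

H = −Σ pᵢ log₂ pᵢ.
−0.262·log₂(0.262) = 0.5063
−0.140·log₂(0.140) = 0.3971
−0.257·log₂(0.257) = 0.5038
−0.205·log₂(0.205) = 0.4687
−0.136·log₂(0.136) = 0.3915
Sum ≈ 2.2673 → 2.267 bits.

2.267 bits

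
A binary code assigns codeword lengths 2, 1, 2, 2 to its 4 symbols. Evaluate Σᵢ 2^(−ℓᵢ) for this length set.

1.25

With common denominator 2^2 = 4: Σ 2^(−ℓᵢ) = 1/4 + 2/4 + 1/4 + 1/4 = 5/4 = 1.25.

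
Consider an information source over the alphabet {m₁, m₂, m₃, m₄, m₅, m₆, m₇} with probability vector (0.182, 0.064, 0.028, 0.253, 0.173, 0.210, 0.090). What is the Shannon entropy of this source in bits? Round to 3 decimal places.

H = −Σ pᵢ log₂ pᵢ.
−0.182·log₂(0.182) = 0.4474
−0.064·log₂(0.064) = 0.2538
−0.028·log₂(0.028) = 0.1444
−0.253·log₂(0.253) = 0.5016
−0.173·log₂(0.173) = 0.4379
−0.210·log₂(0.210) = 0.4728
−0.090·log₂(0.090) = 0.3127
Sum ≈ 2.5706 → 2.571 bits.

2.571 bits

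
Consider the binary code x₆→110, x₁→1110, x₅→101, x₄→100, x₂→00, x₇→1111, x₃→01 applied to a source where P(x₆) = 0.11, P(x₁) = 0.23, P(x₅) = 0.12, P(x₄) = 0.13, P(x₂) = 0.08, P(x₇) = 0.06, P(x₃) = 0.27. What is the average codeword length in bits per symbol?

2.94 bits/symbol

L̄ = Σ pᵢ·ℓᵢ = 0.11·3 + 0.23·4 + 0.12·3 + 0.13·3 + 0.08·2 + 0.06·4 + 0.27·2 = 2.94 bits/symbol.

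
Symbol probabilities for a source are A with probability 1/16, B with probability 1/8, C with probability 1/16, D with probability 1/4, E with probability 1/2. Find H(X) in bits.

Each probability is a power of 1/2, so log₂(1/p) is an integer.
H = Σ p·log₂(1/p) = 1/16·4 + 1/8·3 + 1/16·4 + 1/4·2 + 1/2·1 = 1.875 bits.

1.875 bits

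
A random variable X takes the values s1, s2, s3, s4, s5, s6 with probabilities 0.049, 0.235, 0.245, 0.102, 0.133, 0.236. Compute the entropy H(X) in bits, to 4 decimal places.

2.4160 bits

H = −Σ pᵢ log₂ pᵢ.
−0.049·log₂(0.049) = 0.2132
−0.235·log₂(0.235) = 0.4910
−0.245·log₂(0.245) = 0.4971
−0.102·log₂(0.102) = 0.3359
−0.133·log₂(0.133) = 0.3871
−0.236·log₂(0.236) = 0.4916
Sum ≈ 2.4160 → 2.4160 bits.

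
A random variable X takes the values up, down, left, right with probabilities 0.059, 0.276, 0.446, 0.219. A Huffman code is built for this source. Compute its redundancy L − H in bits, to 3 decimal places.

Entropy H = −Σ p log₂ p ≈ 1.7529 bits.
Huffman merges: 59/1000+219/1000→139/500; 69/250+139/500→277/500; 223/500+277/500→1. L = 229/125 ≈ 1.8320.
L − H = 1.8320 − 1.7529 = 0.079 bits.

0.079 bits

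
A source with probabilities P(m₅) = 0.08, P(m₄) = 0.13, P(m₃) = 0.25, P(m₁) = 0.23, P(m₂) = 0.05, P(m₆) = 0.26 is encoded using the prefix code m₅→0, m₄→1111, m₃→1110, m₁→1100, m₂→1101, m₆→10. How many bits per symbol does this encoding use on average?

3.24 bits/symbol

L̄ = Σ pᵢ·ℓᵢ = 0.08·1 + 0.13·4 + 0.25·4 + 0.23·4 + 0.05·4 + 0.26·2 = 3.24 bits/symbol.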